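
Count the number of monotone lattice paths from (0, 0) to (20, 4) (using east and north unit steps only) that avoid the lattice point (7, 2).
Number of paths = 6846

Total paths from (0, 0) to (20, 4): C(24, 20) = 10626. Paths through (7, 2): (paths (0, 0) → (7, 2)) × (paths (7, 2) → (20, 4)) = C(9, 7) · C(15, 13) = 36 · 105 = 3780. Avoidance count = 10626 − 3780 = 6846.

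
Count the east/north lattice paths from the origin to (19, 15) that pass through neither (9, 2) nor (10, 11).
Number of paths = 1541245200

Inclusion–exclusion. Total paths: C(34, 19) = 1855967520. Through P₁: C(11, 9)·C(23, 10) = 62923630. Through P₂: C(21, 10)·C(13, 9) = 252191940. Since P₁ is strictly southwest of P₂, a monotone path through both must visit P₁ then P₂; paths through both = C(11, 9)·C(10, 1)·C(13, 9) = 393250. Avoid both = 1855967520 − 62923630 − 252191940 + 393250 = 1541245200.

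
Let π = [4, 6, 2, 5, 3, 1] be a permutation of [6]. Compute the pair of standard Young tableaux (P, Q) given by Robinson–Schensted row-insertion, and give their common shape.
P = [1, 3] / [2, 5] / [4] / [6];  Q = [1, 2] / [3, 4] / [5] / [6];  common shape = (2, 2, 1, 1)

Row-insert the values π_1, π_2, … into P one at a time, bumping the leftmost entry strictly greater than the inserted value down to the next row. The recording tableau Q records, in position (i, j), the step at which that cell was added to P.
  Insert 4 (step 1): P = [4];  Q = [1]
  Insert 6 (step 2): P = [4, 6];  Q = [1, 2]
  Insert 2 (step 3): P = [2, 6] / [4];  Q = [1, 2] / [3]
  Insert 5 (step 4): P = [2, 5] / [4, 6];  Q = [1, 2] / [3, 4]
  Insert 3 (step 5): P = [2, 3] / [4, 5] / [6];  Q = [1, 2] / [3, 4] / [5]
  Insert 1 (step 6): P = [1, 3] / [2, 5] / [4] / [6];  Q = [1, 2] / [3, 4] / [5] / [6]
Final shape: (2, 2, 1, 1).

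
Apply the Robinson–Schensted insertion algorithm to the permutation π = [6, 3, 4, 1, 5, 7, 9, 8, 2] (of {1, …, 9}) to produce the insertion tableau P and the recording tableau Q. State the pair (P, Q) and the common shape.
P = [1, 2, 5, 7, 8] / [3, 4] / [6, 9];  Q = [1, 3, 5, 6, 7] / [2, 8] / [4, 9];  common shape = (5, 2, 2)

Row-insert the values π_1, π_2, … into P one at a time, bumping the leftmost entry strictly greater than the inserted value down to the next row. The recording tableau Q records, in position (i, j), the step at which that cell was added to P.
  Insert 6 (step 1): P = [6];  Q = [1]
  Insert 3 (step 2): P = [3] / [6];  Q = [1] / [2]
  Insert 4 (step 3): P = [3, 4] / [6];  Q = [1, 3] / [2]
  Insert 1 (step 4): P = [1, 4] / [3] / [6];  Q = [1, 3] / [2] / [4]
  Insert 5 (step 5): P = [1, 4, 5] / [3] / [6];  Q = [1, 3, 5] / [2] / [4]
  Insert 7 (step 6): P = [1, 4, 5, 7] / [3] / [6];  Q = [1, 3, 5, 6] / [2] / [4]
  Insert 9 (step 7): P = [1, 4, 5, 7, 9] / [3] / [6];  Q = [1, 3, 5, 6, 7] / [2] / [4]
  Insert 8 (step 8): P = [1, 4, 5, 7, 8] / [3, 9] / [6];  Q = [1, 3, 5, 6, 7] / [2, 8] / [4]
  Insert 2 (step 9): P = [1, 2, 5, 7, 8] / [3, 4] / [6, 9];  Q = [1, 3, 5, 6, 7] / [2, 8] / [4, 9]
Final shape: (5, 2, 2).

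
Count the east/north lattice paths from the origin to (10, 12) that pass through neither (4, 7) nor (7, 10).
Number of paths = 365706

Inclusion–exclusion. Total paths: C(22, 10) = 646646. Through P₁: C(11, 4)·C(11, 6) = 152460. Through P₂: C(17, 7)·C(5, 3) = 194480. Since P₁ is strictly southwest of P₂, a monotone path through both must visit P₁ then P₂; paths through both = C(11, 4)·C(6, 3)·C(5, 3) = 66000. Avoid both = 646646 − 152460 − 194480 + 66000 = 365706.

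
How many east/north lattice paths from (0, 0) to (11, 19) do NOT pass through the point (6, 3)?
Number of paths = 52917984

Total paths from (0, 0) to (11, 19): C(30, 11) = 54627300. Paths through (6, 3): (paths (0, 0) → (6, 3)) × (paths (6, 3) → (11, 19)) = C(9, 6) · C(21, 5) = 84 · 20349 = 1709316. Avoidance count = 54627300 − 1709316 = 52917984.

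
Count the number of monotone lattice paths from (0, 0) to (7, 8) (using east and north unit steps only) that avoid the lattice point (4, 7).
Number of paths = 5115

Total paths from (0, 0) to (7, 8): C(15, 7) = 6435. Paths through (4, 7): (paths (0, 0) → (4, 7)) × (paths (4, 7) → (7, 8)) = C(11, 4) · C(4, 3) = 330 · 4 = 1320. Avoidance count = 6435 − 1320 = 5115.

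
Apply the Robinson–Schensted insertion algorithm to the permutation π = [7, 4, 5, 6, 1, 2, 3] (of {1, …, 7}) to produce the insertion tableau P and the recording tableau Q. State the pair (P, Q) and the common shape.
P = [1, 2, 3] / [4, 5, 6] / [7];  Q = [1, 3, 4] / [2, 6, 7] / [5];  common shape = (3, 3, 1)

Row-insert the values π_1, π_2, … into P one at a time, bumping the leftmost entry strictly greater than the inserted value down to the next row. The recording tableau Q records, in position (i, j), the step at which that cell was added to P.
  Insert 7 (step 1): P = [7];  Q = [1]
  Insert 4 (step 2): P = [4] / [7];  Q = [1] / [2]
  Insert 5 (step 3): P = [4, 5] / [7];  Q = [1, 3] / [2]
  Insert 6 (step 4): P = [4, 5, 6] / [7];  Q = [1, 3, 4] / [2]
  Insert 1 (step 5): P = [1, 5, 6] / [4] / [7];  Q = [1, 3, 4] / [2] / [5]
  Insert 2 (step 6): P = [1, 2, 6] / [4, 5] / [7];  Q = [1, 3, 4] / [2, 6] / [5]
  Insert 3 (step 7): P = [1, 2, 3] / [4, 5, 6] / [7];  Q = [1, 3, 4] / [2, 6, 7] / [5]
Final shape: (3, 3, 1).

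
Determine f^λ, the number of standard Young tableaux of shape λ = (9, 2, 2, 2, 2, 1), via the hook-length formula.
# SYT of shape (9, 2, 2, 2, 2, 1) = 875160

Hook-length formula: f^λ = n! / Π hook(c), product over all cells c of the Young diagram. For λ = (9, 2, 2, 2, 2, 1), n = 18 boxes. Hook lengths by row (left-to-right, top-to-bottom): [14, 12, 7, 6, 5, 4, 3, 2, 1]; [6, 4]; [5, 3]; [4, 2]; [3, 1]; [1]. Product of hooks = 7315660800. So f^λ = 18! / 7315660800 = 6402373705728000 / 7315660800 = 875160.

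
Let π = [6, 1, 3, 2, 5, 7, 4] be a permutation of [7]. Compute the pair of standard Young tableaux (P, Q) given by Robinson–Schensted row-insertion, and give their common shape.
P = [1, 2, 4, 7] / [3, 5] / [6];  Q = [1, 3, 5, 6] / [2, 7] / [4];  common shape = (4, 2, 1)

Row-insert the values π_1, π_2, … into P one at a time, bumping the leftmost entry strictly greater than the inserted value down to the next row. The recording tableau Q records, in position (i, j), the step at which that cell was added to P.
  Insert 6 (step 1): P = [6];  Q = [1]
  Insert 1 (step 2): P = [1] / [6];  Q = [1] / [2]
  Insert 3 (step 3): P = [1, 3] / [6];  Q = [1, 3] / [2]
  Insert 2 (step 4): P = [1, 2] / [3] / [6];  Q = [1, 3] / [2] / [4]
  Insert 5 (step 5): P = [1, 2, 5] / [3] / [6];  Q = [1, 3, 5] / [2] / [4]
  Insert 7 (step 6): P = [1, 2, 5, 7] / [3] / [6];  Q = [1, 3, 5, 6] / [2] / [4]
  Insert 4 (step 7): P = [1, 2, 4, 7] / [3, 5] / [6];  Q = [1, 3, 5, 6] / [2, 7] / [4]
Final shape: (4, 2, 1).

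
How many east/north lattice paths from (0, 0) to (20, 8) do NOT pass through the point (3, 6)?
Number of paths = 3093741

Total paths from (0, 0) to (20, 8): C(28, 20) = 3108105. Paths through (3, 6): (paths (0, 0) → (3, 6)) × (paths (3, 6) → (20, 8)) = C(9, 3) · C(19, 17) = 84 · 171 = 14364. Avoidance count = 3108105 − 14364 = 3093741.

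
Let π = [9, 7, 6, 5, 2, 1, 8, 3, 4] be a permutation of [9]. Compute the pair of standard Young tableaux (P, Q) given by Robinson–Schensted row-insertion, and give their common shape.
P = [1, 3, 4] / [2, 8] / [5] / [6] / [7] / [9];  Q = [1, 7, 9] / [2, 8] / [3] / [4] / [5] / [6];  common shape = (3, 2, 1, 1, 1, 1)

Row-insert the values π_1, π_2, … into P one at a time, bumping the leftmost entry strictly greater than the inserted value down to the next row. The recording tableau Q records, in position (i, j), the step at which that cell was added to P.
  Insert 9 (step 1): P = [9];  Q = [1]
  Insert 7 (step 2): P = [7] / [9];  Q = [1] / [2]
  Insert 6 (step 3): P = [6] / [7] / [9];  Q = [1] / [2] / [3]
  Insert 5 (step 4): P = [5] / [6] / [7] / [9];  Q = [1] / [2] / [3] / [4]
  Insert 2 (step 5): P = [2] / [5] / [6] / [7] / [9];  Q = [1] / [2] / [3] / [4] / [5]
  Insert 1 (step 6): P = [1] / [2] / [5] / [6] / [7] / [9];  Q = [1] / [2] / [3] / [4] / [5] / [6]
  Insert 8 (step 7): P = [1, 8] / [2] / [5] / [6] / [7] / [9];  Q = [1, 7] / [2] / [3] / [4] / [5] / [6]
  Insert 3 (step 8): P = [1, 3] / [2, 8] / [5] / [6] / [7] / [9];  Q = [1, 7] / [2, 8] / [3] / [4] / [5] / [6]
  Insert 4 (step 9): P = [1, 3, 4] / [2, 8] / [5] / [6] / [7] / [9];  Q = [1, 7, 9] / [2, 8] / [3] / [4] / [5] / [6]
Final shape: (3, 2, 1, 1, 1, 1).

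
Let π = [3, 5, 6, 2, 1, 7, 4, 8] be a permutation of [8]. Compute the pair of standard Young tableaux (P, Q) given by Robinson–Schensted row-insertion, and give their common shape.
P = [1, 4, 6, 7, 8] / [2, 5] / [3];  Q = [1, 2, 3, 6, 8] / [4, 7] / [5];  common shape = (5, 2, 1)

Row-insert the values π_1, π_2, … into P one at a time, bumping the leftmost entry strictly greater than the inserted value down to the next row. The recording tableau Q records, in position (i, j), the step at which that cell was added to P.
  Insert 3 (step 1): P = [3];  Q = [1]
  Insert 5 (step 2): P = [3, 5];  Q = [1, 2]
  Insert 6 (step 3): P = [3, 5, 6];  Q = [1, 2, 3]
  Insert 2 (step 4): P = [2, 5, 6] / [3];  Q = [1, 2, 3] / [4]
  Insert 1 (step 5): P = [1, 5, 6] / [2] / [3];  Q = [1, 2, 3] / [4] / [5]
  Insert 7 (step 6): P = [1, 5, 6, 7] / [2] / [3];  Q = [1, 2, 3, 6] / [4] / [5]
  Insert 4 (step 7): P = [1, 4, 6, 7] / [2, 5] / [3];  Q = [1, 2, 3, 6] / [4, 7] / [5]
  Insert 8 (step 8): P = [1, 4, 6, 7, 8] / [2, 5] / [3];  Q = [1, 2, 3, 6, 8] / [4, 7] / [5]
Final shape: (5, 2, 1).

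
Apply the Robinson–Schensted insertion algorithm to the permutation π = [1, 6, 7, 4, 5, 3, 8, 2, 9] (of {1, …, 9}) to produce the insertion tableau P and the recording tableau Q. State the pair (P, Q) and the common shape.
P = [1, 2, 5, 8, 9] / [3, 7] / [4] / [6];  Q = [1, 2, 3, 7, 9] / [4, 5] / [6] / [8];  common shape = (5, 2, 1, 1)

Row-insert the values π_1, π_2, … into P one at a time, bumping the leftmost entry strictly greater than the inserted value down to the next row. The recording tableau Q records, in position (i, j), the step at which that cell was added to P.
  Insert 1 (step 1): P = [1];  Q = [1]
  Insert 6 (step 2): P = [1, 6];  Q = [1, 2]
  Insert 7 (step 3): P = [1, 6, 7];  Q = [1, 2, 3]
  Insert 4 (step 4): P = [1, 4, 7] / [6];  Q = [1, 2, 3] / [4]
  Insert 5 (step 5): P = [1, 4, 5] / [6, 7];  Q = [1, 2, 3] / [4, 5]
  Insert 3 (step 6): P = [1, 3, 5] / [4, 7] / [6];  Q = [1, 2, 3] / [4, 5] / [6]
  Insert 8 (step 7): P = [1, 3, 5, 8] / [4, 7] / [6];  Q = [1, 2, 3, 7] / [4, 5] / [6]
  Insert 2 (step 8): P = [1, 2, 5, 8] / [3, 7] / [4] / [6];  Q = [1, 2, 3, 7] / [4, 5] / [6] / [8]
  Insert 9 (step 9): P = [1, 2, 5, 8, 9] / [3, 7] / [4] / [6];  Q = [1, 2, 3, 7, 9] / [4, 5] / [6] / [8]
Final shape: (5, 2, 1, 1).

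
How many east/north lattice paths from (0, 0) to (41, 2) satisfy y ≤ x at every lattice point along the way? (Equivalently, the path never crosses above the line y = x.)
Number of paths = 860

By the reflection principle (André's argument), the number of monotone paths to (41, 2) with n ≤ m that never go above y = x is C(43, 41) − C(43, 42) = 903 − 43 = 860.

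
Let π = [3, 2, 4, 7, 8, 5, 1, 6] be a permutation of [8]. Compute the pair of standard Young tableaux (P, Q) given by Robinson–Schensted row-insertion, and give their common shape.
P = [1, 4, 5, 6] / [2, 7, 8] / [3];  Q = [1, 3, 4, 5] / [2, 6, 8] / [7];  common shape = (4, 3, 1)

Row-insert the values π_1, π_2, … into P one at a time, bumping the leftmost entry strictly greater than the inserted value down to the next row. The recording tableau Q records, in position (i, j), the step at which that cell was added to P.
  Insert 3 (step 1): P = [3];  Q = [1]
  Insert 2 (step 2): P = [2] / [3];  Q = [1] / [2]
  Insert 4 (step 3): P = [2, 4] / [3];  Q = [1, 3] / [2]
  Insert 7 (step 4): P = [2, 4, 7] / [3];  Q = [1, 3, 4] / [2]
  Insert 8 (step 5): P = [2, 4, 7, 8] / [3];  Q = [1, 3, 4, 5] / [2]
  Insert 5 (step 6): P = [2, 4, 5, 8] / [3, 7];  Q = [1, 3, 4, 5] / [2, 6]
  Insert 1 (step 7): P = [1, 4, 5, 8] / [2, 7] / [3];  Q = [1, 3, 4, 5] / [2, 6] / [7]
  Insert 6 (step 8): P = [1, 4, 5, 6] / [2, 7, 8] / [3];  Q = [1, 3, 4, 5] / [2, 6, 8] / [7]
Final shape: (4, 3, 1).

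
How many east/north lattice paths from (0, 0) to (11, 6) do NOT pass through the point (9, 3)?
Number of paths = 10176

Total paths from (0, 0) to (11, 6): C(17, 11) = 12376. Paths through (9, 3): (paths (0, 0) → (9, 3)) × (paths (9, 3) → (11, 6)) = C(12, 9) · C(5, 2) = 220 · 10 = 2200. Avoidance count = 12376 − 2200 = 10176.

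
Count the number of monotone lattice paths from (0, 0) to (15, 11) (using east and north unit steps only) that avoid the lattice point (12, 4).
Number of paths = 7507760

Total paths from (0, 0) to (15, 11): C(26, 15) = 7726160. Paths through (12, 4): (paths (0, 0) → (12, 4)) × (paths (12, 4) → (15, 11)) = C(16, 12) · C(10, 3) = 1820 · 120 = 218400. Avoidance count = 7726160 − 218400 = 7507760.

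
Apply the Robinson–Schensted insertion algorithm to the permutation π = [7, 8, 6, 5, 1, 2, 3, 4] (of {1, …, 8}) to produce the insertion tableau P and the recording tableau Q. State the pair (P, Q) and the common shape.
P = [1, 2, 3, 4] / [5, 8] / [6] / [7];  Q = [1, 2, 7, 8] / [3, 6] / [4] / [5];  common shape = (4, 2, 1, 1)

Row-insert the values π_1, π_2, … into P one at a time, bumping the leftmost entry strictly greater than the inserted value down to the next row. The recording tableau Q records, in position (i, j), the step at which that cell was added to P.
  Insert 7 (step 1): P = [7];  Q = [1]
  Insert 8 (step 2): P = [7, 8];  Q = [1, 2]
  Insert 6 (step 3): P = [6, 8] / [7];  Q = [1, 2] / [3]
  Insert 5 (step 4): P = [5, 8] / [6] / [7];  Q = [1, 2] / [3] / [4]
  Insert 1 (step 5): P = [1, 8] / [5] / [6] / [7];  Q = [1, 2] / [3] / [4] / [5]
  Insert 2 (step 6): P = [1, 2] / [5, 8] / [6] / [7];  Q = [1, 2] / [3, 6] / [4] / [5]
  Insert 3 (step 7): P = [1, 2, 3] / [5, 8] / [6] / [7];  Q = [1, 2, 7] / [3, 6] / [4] / [5]
  Insert 4 (step 8): P = [1, 2, 3, 4] / [5, 8] / [6] / [7];  Q = [1, 2, 7, 8] / [3, 6] / [4] / [5]
Final shape: (4, 2, 1, 1).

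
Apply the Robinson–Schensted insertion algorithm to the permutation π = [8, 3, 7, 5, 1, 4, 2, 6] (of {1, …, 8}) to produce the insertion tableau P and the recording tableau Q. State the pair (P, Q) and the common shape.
P = [1, 2, 6] / [3, 4] / [5] / [7] / [8];  Q = [1, 3, 8] / [2, 6] / [4] / [5] / [7];  common shape = (3, 2, 1, 1, 1)

Row-insert the values π_1, π_2, … into P one at a time, bumping the leftmost entry strictly greater than the inserted value down to the next row. The recording tableau Q records, in position (i, j), the step at which that cell was added to P.
  Insert 8 (step 1): P = [8];  Q = [1]
  Insert 3 (step 2): P = [3] / [8];  Q = [1] / [2]
  Insert 7 (step 3): P = [3, 7] / [8];  Q = [1, 3] / [2]
  Insert 5 (step 4): P = [3, 5] / [7] / [8];  Q = [1, 3] / [2] / [4]
  Insert 1 (step 5): P = [1, 5] / [3] / [7] / [8];  Q = [1, 3] / [2] / [4] / [5]
  Insert 4 (step 6): P = [1, 4] / [3, 5] / [7] / [8];  Q = [1, 3] / [2, 6] / [4] / [5]
  Insert 2 (step 7): P = [1, 2] / [3, 4] / [5] / [7] / [8];  Q = [1, 3] / [2, 6] / [4] / [5] / [7]
  Insert 6 (step 8): P = [1, 2, 6] / [3, 4] / [5] / [7] / [8];  Q = [1, 3, 8] / [2, 6] / [4] / [5] / [7]
Final shape: (3, 2, 1, 1, 1).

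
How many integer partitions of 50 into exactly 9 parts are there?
p(50, 9 parts) = 15224

Partitions of n into exactly k parts are in bijection with partitions of n − k into at most k parts (subtract 1 from each part). So p(50, exactly 9) = p(41, parts ≤ 9). Computing via the recurrence p(m, j) = p(m, j−1) + p(m−j, j) gives 15224.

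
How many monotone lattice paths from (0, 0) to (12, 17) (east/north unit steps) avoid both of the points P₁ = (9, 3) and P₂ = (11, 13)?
Number of paths = 39338215

Inclusion–exclusion. Total paths: C(29, 12) = 51895935. Through P₁: C(12, 9)·C(17, 3) = 149600. Through P₂: C(24, 11)·C(5, 1) = 12480720. Since P₁ is strictly southwest of P₂, a monotone path through both must visit P₁ then P₂; paths through both = C(12, 9)·C(12, 2)·C(5, 1) = 72600. Avoid both = 51895935 − 149600 − 12480720 + 72600 = 39338215.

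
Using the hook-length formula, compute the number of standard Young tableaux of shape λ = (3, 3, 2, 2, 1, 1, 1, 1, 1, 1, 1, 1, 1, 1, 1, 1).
# SYT of shape (3, 3, 2, 2, 1, 1, 1, 1, 1, 1, 1, 1, 1, 1, 1, 1) = 456456

Hook-length formula: f^λ = n! / Π hook(c), product over all cells c of the Young diagram. For λ = (3, 3, 2, 2, 1, 1, 1, 1, 1, 1, 1, 1, 1, 1, 1, 1), n = 22 boxes. Hook lengths by row (left-to-right, top-to-bottom): [18, 5, 2]; [17, 4, 1]; [15, 2]; [14, 1]; [12]; [11]; [10]; [9]; [8]; [7]; [6]; [5]; [4]; [3]; [2]; [1]. Product of hooks = 2462451425280000. So f^λ = 22! / 2462451425280000 = 1124000727777607680000 / 2462451425280000 = 456456.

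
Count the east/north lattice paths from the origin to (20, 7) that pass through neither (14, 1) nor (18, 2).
Number of paths = 871755

Inclusion–exclusion. Total paths: C(27, 20) = 888030. Through P₁: C(15, 14)·C(12, 6) = 13860. Through P₂: C(20, 18)·C(7, 2) = 3990. Since P₁ is strictly southwest of P₂, a monotone path through both must visit P₁ then P₂; paths through both = C(15, 14)·C(5, 4)·C(7, 2) = 1575. Avoid both = 888030 − 13860 − 3990 + 1575 = 871755.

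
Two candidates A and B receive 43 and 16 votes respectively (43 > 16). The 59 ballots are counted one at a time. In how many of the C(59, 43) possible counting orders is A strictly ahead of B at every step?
Strict-lead orderings = 50207556642705

Total orderings of the 59 votes with 43 for A: C(59, 43) = 109712808959985. By the Bertrand ballot formula (Cycle Lemma / reflection principle), the number of orderings in which A is strictly ahead of B throughout is (p − q)/(p + q) · C(p + q, p) = (43 − 16)/(43 + 16) · 109712808959985 = 50207556642705.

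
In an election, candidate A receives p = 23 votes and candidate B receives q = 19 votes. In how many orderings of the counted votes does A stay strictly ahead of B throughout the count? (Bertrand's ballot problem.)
Strict-lead orderings = 42550029600

Total orderings of the 42 votes with 23 for A: C(42, 23) = 446775310800. By the Bertrand ballot formula (Cycle Lemma / reflection principle), the number of orderings in which A is strictly ahead of B throughout is (p − q)/(p + q) · C(p + q, p) = (23 − 19)/(23 + 19) · 446775310800 = 42550029600.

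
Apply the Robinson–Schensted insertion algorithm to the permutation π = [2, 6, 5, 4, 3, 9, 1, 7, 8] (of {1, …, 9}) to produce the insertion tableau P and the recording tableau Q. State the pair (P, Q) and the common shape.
P = [1, 3, 7, 8] / [2, 9] / [4] / [5] / [6];  Q = [1, 2, 6, 9] / [3, 8] / [4] / [5] / [7];  common shape = (4, 2, 1, 1, 1)

Row-insert the values π_1, π_2, … into P one at a time, bumping the leftmost entry strictly greater than the inserted value down to the next row. The recording tableau Q records, in position (i, j), the step at which that cell was added to P.
  Insert 2 (step 1): P = [2];  Q = [1]
  Insert 6 (step 2): P = [2, 6];  Q = [1, 2]
  Insert 5 (step 3): P = [2, 5] / [6];  Q = [1, 2] / [3]
  Insert 4 (step 4): P = [2, 4] / [5] / [6];  Q = [1, 2] / [3] / [4]
  Insert 3 (step 5): P = [2, 3] / [4] / [5] / [6];  Q = [1, 2] / [3] / [4] / [5]
  Insert 9 (step 6): P = [2, 3, 9] / [4] / [5] / [6];  Q = [1, 2, 6] / [3] / [4] / [5]
  Insert 1 (step 7): P = [1, 3, 9] / [2] / [4] / [5] / [6];  Q = [1, 2, 6] / [3] / [4] / [5] / [7]
  Insert 7 (step 8): P = [1, 3, 7] / [2, 9] / [4] / [5] / [6];  Q = [1, 2, 6] / [3, 8] / [4] / [5] / [7]
  Insert 8 (step 9): P = [1, 3, 7, 8] / [2, 9] / [4] / [5] / [6];  Q = [1, 2, 6, 9] / [3, 8] / [4] / [5] / [7]
Final shape: (4, 2, 1, 1, 1).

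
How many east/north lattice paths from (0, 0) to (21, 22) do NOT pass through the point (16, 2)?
Number of paths = 1052041352970

Total paths from (0, 0) to (21, 22): C(43, 21) = 1052049481860. Paths through (16, 2): (paths (0, 0) → (16, 2)) × (paths (16, 2) → (21, 22)) = C(18, 16) · C(25, 5) = 153 · 53130 = 8128890. Avoidance count = 1052049481860 − 8128890 = 1052041352970.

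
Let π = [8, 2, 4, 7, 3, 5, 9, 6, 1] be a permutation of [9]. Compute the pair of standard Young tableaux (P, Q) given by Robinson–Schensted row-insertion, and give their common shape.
P = [1, 3, 5, 6] / [2, 7, 9] / [4] / [8];  Q = [1, 3, 4, 7] / [2, 6, 8] / [5] / [9];  common shape = (4, 3, 1, 1)

Row-insert the values π_1, π_2, … into P one at a time, bumping the leftmost entry strictly greater than the inserted value down to the next row. The recording tableau Q records, in position (i, j), the step at which that cell was added to P.
  Insert 8 (step 1): P = [8];  Q = [1]
  Insert 2 (step 2): P = [2] / [8];  Q = [1] / [2]
  Insert 4 (step 3): P = [2, 4] / [8];  Q = [1, 3] / [2]
  Insert 7 (step 4): P = [2, 4, 7] / [8];  Q = [1, 3, 4] / [2]
  Insert 3 (step 5): P = [2, 3, 7] / [4] / [8];  Q = [1, 3, 4] / [2] / [5]
  Insert 5 (step 6): P = [2, 3, 5] / [4, 7] / [8];  Q = [1, 3, 4] / [2, 6] / [5]
  Insert 9 (step 7): P = [2, 3, 5, 9] / [4, 7] / [8];  Q = [1, 3, 4, 7] / [2, 6] / [5]
  Insert 6 (step 8): P = [2, 3, 5, 6] / [4, 7, 9] / [8];  Q = [1, 3, 4, 7] / [2, 6, 8] / [5]
  Insert 1 (step 9): P = [1, 3, 5, 6] / [2, 7, 9] / [4] / [8];  Q = [1, 3, 4, 7] / [2, 6, 8] / [5] / [9]
Final shape: (4, 3, 1, 1).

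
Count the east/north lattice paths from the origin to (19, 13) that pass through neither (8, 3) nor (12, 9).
Number of paths = 203613060

Inclusion–exclusion. Total paths: C(32, 19) = 347373600. Through P₁: C(11, 8)·C(21, 11) = 58198140. Through P₂: C(21, 12)·C(11, 7) = 96996900. Since P₁ is strictly southwest of P₂, a monotone path through both must visit P₁ then P₂; paths through both = C(11, 8)·C(10, 4)·C(11, 7) = 11434500. Avoid both = 347373600 − 58198140 − 96996900 + 11434500 = 203613060.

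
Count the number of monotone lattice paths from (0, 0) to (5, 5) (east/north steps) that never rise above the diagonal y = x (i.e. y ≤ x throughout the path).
Number of paths = 42

By the reflection principle (André's argument), the number of monotone paths to (5, 5) with n ≤ m that never go above y = x is C(10, 5) − C(10, 6) = 252 − 210 = 42.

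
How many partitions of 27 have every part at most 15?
p(27, parts ≤ 15) = 2815

Use the recurrence p(n, m) = p(n, m−1) + p(n−m, m): either the largest part is < m (count p(n, m−1)) or the largest part is exactly m (remove one copy of m, count p(n−m, m)). With p(0, ·) = 1 this gives p(27, parts ≤ 15) = 2815. (By conjugating Young diagrams, this also counts partitions of 27 into at most 15 parts.)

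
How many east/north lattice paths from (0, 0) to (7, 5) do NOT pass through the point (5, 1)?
Number of paths = 702

Total paths from (0, 0) to (7, 5): C(12, 7) = 792. Paths through (5, 1): (paths (0, 0) → (5, 1)) × (paths (5, 1) → (7, 5)) = C(6, 5) · C(6, 2) = 6 · 15 = 90. Avoidance count = 792 − 90 = 702.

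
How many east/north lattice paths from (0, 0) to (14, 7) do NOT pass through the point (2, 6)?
Number of paths = 115916

Total paths from (0, 0) to (14, 7): C(21, 14) = 116280. Paths through (2, 6): (paths (0, 0) → (2, 6)) × (paths (2, 6) → (14, 7)) = C(8, 2) · C(13, 12) = 28 · 13 = 364. Avoidance count = 116280 − 364 = 115916.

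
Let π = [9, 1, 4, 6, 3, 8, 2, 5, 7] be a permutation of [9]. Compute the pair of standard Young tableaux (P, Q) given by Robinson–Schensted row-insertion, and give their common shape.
P = [1, 2, 5, 7] / [3, 6, 8] / [4] / [9];  Q = [1, 3, 4, 6] / [2, 8, 9] / [5] / [7];  common shape = (4, 3, 1, 1)

Row-insert the values π_1, π_2, … into P one at a time, bumping the leftmost entry strictly greater than the inserted value down to the next row. The recording tableau Q records, in position (i, j), the step at which that cell was added to P.
  Insert 9 (step 1): P = [9];  Q = [1]
  Insert 1 (step 2): P = [1] / [9];  Q = [1] / [2]
  Insert 4 (step 3): P = [1, 4] / [9];  Q = [1, 3] / [2]
  Insert 6 (step 4): P = [1, 4, 6] / [9];  Q = [1, 3, 4] / [2]
  Insert 3 (step 5): P = [1, 3, 6] / [4] / [9];  Q = [1, 3, 4] / [2] / [5]
  Insert 8 (step 6): P = [1, 3, 6, 8] / [4] / [9];  Q = [1, 3, 4, 6] / [2] / [5]
  Insert 2 (step 7): P = [1, 2, 6, 8] / [3] / [4] / [9];  Q = [1, 3, 4, 6] / [2] / [5] / [7]
  Insert 5 (step 8): P = [1, 2, 5, 8] / [3, 6] / [4] / [9];  Q = [1, 3, 4, 6] / [2, 8] / [5] / [7]
  Insert 7 (step 9): P = [1, 2, 5, 7] / [3, 6, 8] / [4] / [9];  Q = [1, 3, 4, 6] / [2, 8, 9] / [5] / [7]
Final shape: (4, 3, 1, 1).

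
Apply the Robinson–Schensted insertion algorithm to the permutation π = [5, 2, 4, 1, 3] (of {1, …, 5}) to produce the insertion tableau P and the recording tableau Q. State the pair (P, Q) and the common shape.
P = [1, 3] / [2, 4] / [5];  Q = [1, 3] / [2, 5] / [4];  common shape = (2, 2, 1)

Row-insert the values π_1, π_2, … into P one at a time, bumping the leftmost entry strictly greater than the inserted value down to the next row. The recording tableau Q records, in position (i, j), the step at which that cell was added to P.
  Insert 5 (step 1): P = [5];  Q = [1]
  Insert 2 (step 2): P = [2] / [5];  Q = [1] / [2]
  Insert 4 (step 3): P = [2, 4] / [5];  Q = [1, 3] / [2]
  Insert 1 (step 4): P = [1, 4] / [2] / [5];  Q = [1, 3] / [2] / [4]
  Insert 3 (step 5): P = [1, 3] / [2, 4] / [5];  Q = [1, 3] / [2, 5] / [4]
Final shape: (2, 2, 1).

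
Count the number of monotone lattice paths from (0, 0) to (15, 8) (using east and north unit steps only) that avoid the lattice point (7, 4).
Number of paths = 326964

Total paths from (0, 0) to (15, 8): C(23, 15) = 490314. Paths through (7, 4): (paths (0, 0) → (7, 4)) × (paths (7, 4) → (15, 8)) = C(11, 7) · C(12, 8) = 330 · 495 = 163350. Avoidance count = 490314 − 163350 = 326964.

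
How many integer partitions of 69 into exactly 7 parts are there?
p(69, 7 parts) = 51508

Partitions of n into exactly k parts are in bijection with partitions of n − k into at most k parts (subtract 1 from each part). So p(69, exactly 7) = p(62, parts ≤ 7). Computing via the recurrence p(m, j) = p(m, j−1) + p(m−j, j) gives 51508.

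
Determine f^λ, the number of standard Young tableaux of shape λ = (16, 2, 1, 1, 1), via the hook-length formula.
# SYT of shape (16, 2, 1, 1, 1) = 61047

Hook-length formula: f^λ = n! / Π hook(c), product over all cells c of the Young diagram. For λ = (16, 2, 1, 1, 1), n = 21 boxes. Hook lengths by row (left-to-right, top-to-bottom): [20, 16, 14, 13, 12, 11, 10, 9, 8, 7, 6, 5, 4, 3, 2, 1]; [5, 1]; [3]; [2]; [1]. Product of hooks = 836911595520000. So f^λ = 21! / 836911595520000 = 51090942171709440000 / 836911595520000 = 61047.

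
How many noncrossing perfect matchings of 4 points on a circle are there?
C_2 = 2

These noncrossing handshakes are counted by the Catalan number C_n = (1/(n + 1)) · C(2n, n). For n = 2: C_2 = (1/3) · C(4, 2) = 6/3 = 2.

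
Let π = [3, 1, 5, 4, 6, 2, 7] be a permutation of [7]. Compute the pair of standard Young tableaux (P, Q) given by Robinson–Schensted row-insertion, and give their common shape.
P = [1, 2, 6, 7] / [3, 4] / [5];  Q = [1, 3, 5, 7] / [2, 4] / [6];  common shape = (4, 2, 1)

Row-insert the values π_1, π_2, … into P one at a time, bumping the leftmost entry strictly greater than the inserted value down to the next row. The recording tableau Q records, in position (i, j), the step at which that cell was added to P.
  Insert 3 (step 1): P = [3];  Q = [1]
  Insert 1 (step 2): P = [1] / [3];  Q = [1] / [2]
  Insert 5 (step 3): P = [1, 5] / [3];  Q = [1, 3] / [2]
  Insert 4 (step 4): P = [1, 4] / [3, 5];  Q = [1, 3] / [2, 4]
  Insert 6 (step 5): P = [1, 4, 6] / [3, 5];  Q = [1, 3, 5] / [2, 4]
  Insert 2 (step 6): P = [1, 2, 6] / [3, 4] / [5];  Q = [1, 3, 5] / [2, 4] / [6]
  Insert 7 (step 7): P = [1, 2, 6, 7] / [3, 4] / [5];  Q = [1, 3, 5, 7] / [2, 4] / [6]
Final shape: (4, 2, 1).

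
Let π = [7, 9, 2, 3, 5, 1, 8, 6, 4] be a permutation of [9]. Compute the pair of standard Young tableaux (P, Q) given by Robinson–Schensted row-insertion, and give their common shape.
P = [1, 3, 4, 6] / [2, 5] / [7, 8] / [9];  Q = [1, 2, 5, 7] / [3, 4] / [6, 8] / [9];  common shape = (4, 2, 2, 1)

Row-insert the values π_1, π_2, … into P one at a time, bumping the leftmost entry strictly greater than the inserted value down to the next row. The recording tableau Q records, in position (i, j), the step at which that cell was added to P.
  Insert 7 (step 1): P = [7];  Q = [1]
  Insert 9 (step 2): P = [7, 9];  Q = [1, 2]
  Insert 2 (step 3): P = [2, 9] / [7];  Q = [1, 2] / [3]
  Insert 3 (step 4): P = [2, 3] / [7, 9];  Q = [1, 2] / [3, 4]
  Insert 5 (step 5): P = [2, 3, 5] / [7, 9];  Q = [1, 2, 5] / [3, 4]
  Insert 1 (step 6): P = [1, 3, 5] / [2, 9] / [7];  Q = [1, 2, 5] / [3, 4] / [6]
  Insert 8 (step 7): P = [1, 3, 5, 8] / [2, 9] / [7];  Q = [1, 2, 5, 7] / [3, 4] / [6]
  Insert 6 (step 8): P = [1, 3, 5, 6] / [2, 8] / [7, 9];  Q = [1, 2, 5, 7] / [3, 4] / [6, 8]
  Insert 4 (step 9): P = [1, 3, 4, 6] / [2, 5] / [7, 8] / [9];  Q = [1, 2, 5, 7] / [3, 4] / [6, 8] / [9]
Final shape: (4, 2, 2, 1).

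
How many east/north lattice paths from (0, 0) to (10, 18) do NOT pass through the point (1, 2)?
Number of paths = 6994185

Total paths from (0, 0) to (10, 18): C(28, 10) = 13123110. Paths through (1, 2): (paths (0, 0) → (1, 2)) × (paths (1, 2) → (10, 18)) = C(3, 1) · C(25, 9) = 3 · 2042975 = 6128925. Avoidance count = 13123110 − 6128925 = 6994185.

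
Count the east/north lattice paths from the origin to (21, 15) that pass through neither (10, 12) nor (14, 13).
Number of paths = 4726820896

Inclusion–exclusion. Total paths: C(36, 21) = 5567902560. Through P₁: C(22, 10)·C(14, 11) = 235379144. Through P₂: C(27, 14)·C(9, 7) = 722098800. Since P₁ is strictly southwest of P₂, a monotone path through both must visit P₁ then P₂; paths through both = C(22, 10)·C(5, 4)·C(9, 7) = 116396280. Avoid both = 5567902560 − 235379144 − 722098800 + 116396280 = 4726820896.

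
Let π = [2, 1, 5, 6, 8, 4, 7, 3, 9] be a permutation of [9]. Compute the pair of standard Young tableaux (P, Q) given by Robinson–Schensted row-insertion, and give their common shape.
P = [1, 3, 6, 7, 9] / [2, 4, 8] / [5];  Q = [1, 3, 4, 5, 9] / [2, 6, 7] / [8];  common shape = (5, 3, 1)

Row-insert the values π_1, π_2, … into P one at a time, bumping the leftmost entry strictly greater than the inserted value down to the next row. The recording tableau Q records, in position (i, j), the step at which that cell was added to P.
  Insert 2 (step 1): P = [2];  Q = [1]
  Insert 1 (step 2): P = [1] / [2];  Q = [1] / [2]
  Insert 5 (step 3): P = [1, 5] / [2];  Q = [1, 3] / [2]
  Insert 6 (step 4): P = [1, 5, 6] / [2];  Q = [1, 3, 4] / [2]
  Insert 8 (step 5): P = [1, 5, 6, 8] / [2];  Q = [1, 3, 4, 5] / [2]
  Insert 4 (step 6): P = [1, 4, 6, 8] / [2, 5];  Q = [1, 3, 4, 5] / [2, 6]
  Insert 7 (step 7): P = [1, 4, 6, 7] / [2, 5, 8];  Q = [1, 3, 4, 5] / [2, 6, 7]
  Insert 3 (step 8): P = [1, 3, 6, 7] / [2, 4, 8] / [5];  Q = [1, 3, 4, 5] / [2, 6, 7] / [8]
  Insert 9 (step 9): P = [1, 3, 6, 7, 9] / [2, 4, 8] / [5];  Q = [1, 3, 4, 5, 9] / [2, 6, 7] / [8]
Final shape: (5, 3, 1).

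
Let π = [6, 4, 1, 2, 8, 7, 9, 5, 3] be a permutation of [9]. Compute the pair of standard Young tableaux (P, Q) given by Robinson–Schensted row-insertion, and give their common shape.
P = [1, 2, 3, 9] / [4, 5] / [6, 7] / [8];  Q = [1, 4, 5, 7] / [2, 6] / [3, 8] / [9];  common shape = (4, 2, 2, 1)

Row-insert the values π_1, π_2, … into P one at a time, bumping the leftmost entry strictly greater than the inserted value down to the next row. The recording tableau Q records, in position (i, j), the step at which that cell was added to P.
  Insert 6 (step 1): P = [6];  Q = [1]
  Insert 4 (step 2): P = [4] / [6];  Q = [1] / [2]
  Insert 1 (step 3): P = [1] / [4] / [6];  Q = [1] / [2] / [3]
  Insert 2 (step 4): P = [1, 2] / [4] / [6];  Q = [1, 4] / [2] / [3]
  Insert 8 (step 5): P = [1, 2, 8] / [4] / [6];  Q = [1, 4, 5] / [2] / [3]
  Insert 7 (step 6): P = [1, 2, 7] / [4, 8] / [6];  Q = [1, 4, 5] / [2, 6] / [3]
  Insert 9 (step 7): P = [1, 2, 7, 9] / [4, 8] / [6];  Q = [1, 4, 5, 7] / [2, 6] / [3]
  Insert 5 (step 8): P = [1, 2, 5, 9] / [4, 7] / [6, 8];  Q = [1, 4, 5, 7] / [2, 6] / [3, 8]
  Insert 3 (step 9): P = [1, 2, 3, 9] / [4, 5] / [6, 7] / [8];  Q = [1, 4, 5, 7] / [2, 6] / [3, 8] / [9]
Final shape: (4, 2, 2, 1).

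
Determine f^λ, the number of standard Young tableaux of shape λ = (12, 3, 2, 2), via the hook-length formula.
# SYT of shape (12, 3, 2, 2) = 604656

Hook-length formula: f^λ = n! / Π hook(c), product over all cells c of the Young diagram. For λ = (12, 3, 2, 2), n = 19 boxes. Hook lengths by row (left-to-right, top-to-bottom): [15, 14, 11, 9, 8, 7, 6, 5, 4, 3, 2, 1]; [5, 4, 1]; [3, 2]; [2, 1]. Product of hooks = 201180672000. So f^λ = 19! / 201180672000 = 121645100408832000 / 201180672000 = 604656.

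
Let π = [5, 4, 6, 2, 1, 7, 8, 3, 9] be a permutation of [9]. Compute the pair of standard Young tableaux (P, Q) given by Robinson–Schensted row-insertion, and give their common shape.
P = [1, 3, 7, 8, 9] / [2, 6] / [4] / [5];  Q = [1, 3, 6, 7, 9] / [2, 8] / [4] / [5];  common shape = (5, 2, 1, 1)

Row-insert the values π_1, π_2, … into P one at a time, bumping the leftmost entry strictly greater than the inserted value down to the next row. The recording tableau Q records, in position (i, j), the step at which that cell was added to P.
  Insert 5 (step 1): P = [5];  Q = [1]
  Insert 4 (step 2): P = [4] / [5];  Q = [1] / [2]
  Insert 6 (step 3): P = [4, 6] / [5];  Q = [1, 3] / [2]
  Insert 2 (step 4): P = [2, 6] / [4] / [5];  Q = [1, 3] / [2] / [4]
  Insert 1 (step 5): P = [1, 6] / [2] / [4] / [5];  Q = [1, 3] / [2] / [4] / [5]
  Insert 7 (step 6): P = [1, 6, 7] / [2] / [4] / [5];  Q = [1, 3, 6] / [2] / [4] / [5]
  Insert 8 (step 7): P = [1, 6, 7, 8] / [2] / [4] / [5];  Q = [1, 3, 6, 7] / [2] / [4] / [5]
  Insert 3 (step 8): P = [1, 3, 7, 8] / [2, 6] / [4] / [5];  Q = [1, 3, 6, 7] / [2, 8] / [4] / [5]
  Insert 9 (step 9): P = [1, 3, 7, 8, 9] / [2, 6] / [4] / [5];  Q = [1, 3, 6, 7, 9] / [2, 8] / [4] / [5]
Final shape: (5, 2, 1, 1).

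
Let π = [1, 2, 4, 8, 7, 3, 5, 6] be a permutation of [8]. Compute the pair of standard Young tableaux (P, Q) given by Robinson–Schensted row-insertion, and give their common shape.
P = [1, 2, 3, 5, 6] / [4, 7] / [8];  Q = [1, 2, 3, 4, 8] / [5, 7] / [6];  common shape = (5, 2, 1)

Row-insert the values π_1, π_2, … into P one at a time, bumping the leftmost entry strictly greater than the inserted value down to the next row. The recording tableau Q records, in position (i, j), the step at which that cell was added to P.
  Insert 1 (step 1): P = [1];  Q = [1]
  Insert 2 (step 2): P = [1, 2];  Q = [1, 2]
  Insert 4 (step 3): P = [1, 2, 4];  Q = [1, 2, 3]
  Insert 8 (step 4): P = [1, 2, 4, 8];  Q = [1, 2, 3, 4]
  Insert 7 (step 5): P = [1, 2, 4, 7] / [8];  Q = [1, 2, 3, 4] / [5]
  Insert 3 (step 6): P = [1, 2, 3, 7] / [4] / [8];  Q = [1, 2, 3, 4] / [5] / [6]
  Insert 5 (step 7): P = [1, 2, 3, 5] / [4, 7] / [8];  Q = [1, 2, 3, 4] / [5, 7] / [6]
  Insert 6 (step 8): P = [1, 2, 3, 5, 6] / [4, 7] / [8];  Q = [1, 2, 3, 4, 8] / [5, 7] / [6]
Final shape: (5, 2, 1).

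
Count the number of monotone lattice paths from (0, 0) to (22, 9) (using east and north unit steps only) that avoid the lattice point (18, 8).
Number of paths = 12348700

Total paths from (0, 0) to (22, 9): C(31, 22) = 20160075. Paths through (18, 8): (paths (0, 0) → (18, 8)) × (paths (18, 8) → (22, 9)) = C(26, 18) · C(5, 4) = 1562275 · 5 = 7811375. Avoidance count = 20160075 − 7811375 = 12348700.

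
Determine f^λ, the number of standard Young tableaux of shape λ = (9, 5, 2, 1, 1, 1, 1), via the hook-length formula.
# SYT of shape (9, 5, 2, 1, 1, 1, 1) = 46558512

Hook-length formula: f^λ = n! / Π hook(c), product over all cells c of the Young diagram. For λ = (9, 5, 2, 1, 1, 1, 1), n = 20 boxes. Hook lengths by row (left-to-right, top-to-bottom): [15, 10, 8, 7, 6, 4, 3, 2, 1]; [10, 5, 3, 2, 1]; [6, 1]; [4]; [3]; [2]; [1]. Product of hooks = 52254720000. So f^λ = 20! / 52254720000 = 2432902008176640000 / 52254720000 = 46558512.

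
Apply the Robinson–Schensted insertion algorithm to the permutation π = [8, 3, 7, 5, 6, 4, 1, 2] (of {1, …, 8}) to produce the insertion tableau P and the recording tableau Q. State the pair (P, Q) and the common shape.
P = [1, 2, 6] / [3, 4] / [5] / [7] / [8];  Q = [1, 3, 5] / [2, 8] / [4] / [6] / [7];  common shape = (3, 2, 1, 1, 1)

Row-insert the values π_1, π_2, … into P one at a time, bumping the leftmost entry strictly greater than the inserted value down to the next row. The recording tableau Q records, in position (i, j), the step at which that cell was added to P.
  Insert 8 (step 1): P = [8];  Q = [1]
  Insert 3 (step 2): P = [3] / [8];  Q = [1] / [2]
  Insert 7 (step 3): P = [3, 7] / [8];  Q = [1, 3] / [2]
  Insert 5 (step 4): P = [3, 5] / [7] / [8];  Q = [1, 3] / [2] / [4]
  Insert 6 (step 5): P = [3, 5, 6] / [7] / [8];  Q = [1, 3, 5] / [2] / [4]
  Insert 4 (step 6): P = [3, 4, 6] / [5] / [7] / [8];  Q = [1, 3, 5] / [2] / [4] / [6]
  Insert 1 (step 7): P = [1, 4, 6] / [3] / [5] / [7] / [8];  Q = [1, 3, 5] / [2] / [4] / [6] / [7]
  Insert 2 (step 8): P = [1, 2, 6] / [3, 4] / [5] / [7] / [8];  Q = [1, 3, 5] / [2, 8] / [4] / [6] / [7]
Final shape: (3, 2, 1, 1, 1).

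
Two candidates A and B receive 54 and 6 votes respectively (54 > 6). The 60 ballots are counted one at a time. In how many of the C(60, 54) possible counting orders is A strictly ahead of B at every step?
Strict-lead orderings = 40051088

Total orderings of the 60 votes with 54 for A: C(60, 54) = 50063860. By the Bertrand ballot formula (Cycle Lemma / reflection principle), the number of orderings in which A is strictly ahead of B throughout is (p − q)/(p + q) · C(p + q, p) = (54 − 6)/(54 + 6) · 50063860 = 40051088.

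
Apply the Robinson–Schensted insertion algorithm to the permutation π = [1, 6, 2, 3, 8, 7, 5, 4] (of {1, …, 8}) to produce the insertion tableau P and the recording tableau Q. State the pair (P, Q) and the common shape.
P = [1, 2, 3, 4] / [5, 7] / [6] / [8];  Q = [1, 2, 4, 5] / [3, 6] / [7] / [8];  common shape = (4, 2, 1, 1)

Row-insert the values π_1, π_2, … into P one at a time, bumping the leftmost entry strictly greater than the inserted value down to the next row. The recording tableau Q records, in position (i, j), the step at which that cell was added to P.
  Insert 1 (step 1): P = [1];  Q = [1]
  Insert 6 (step 2): P = [1, 6];  Q = [1, 2]
  Insert 2 (step 3): P = [1, 2] / [6];  Q = [1, 2] / [3]
  Insert 3 (step 4): P = [1, 2, 3] / [6];  Q = [1, 2, 4] / [3]
  Insert 8 (step 5): P = [1, 2, 3, 8] / [6];  Q = [1, 2, 4, 5] / [3]
  Insert 7 (step 6): P = [1, 2, 3, 7] / [6, 8];  Q = [1, 2, 4, 5] / [3, 6]
  Insert 5 (step 7): P = [1, 2, 3, 5] / [6, 7] / [8];  Q = [1, 2, 4, 5] / [3, 6] / [7]
  Insert 4 (step 8): P = [1, 2, 3, 4] / [5, 7] / [6] / [8];  Q = [1, 2, 4, 5] / [3, 6] / [7] / [8]
Final shape: (4, 2, 1, 1).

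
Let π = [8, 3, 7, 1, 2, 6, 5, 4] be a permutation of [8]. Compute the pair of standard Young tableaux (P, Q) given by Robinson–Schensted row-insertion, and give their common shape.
P = [1, 2, 4] / [3, 5] / [6] / [7] / [8];  Q = [1, 3, 6] / [2, 5] / [4] / [7] / [8];  common shape = (3, 2, 1, 1, 1)

Row-insert the values π_1, π_2, … into P one at a time, bumping the leftmost entry strictly greater than the inserted value down to the next row. The recording tableau Q records, in position (i, j), the step at which that cell was added to P.
  Insert 8 (step 1): P = [8];  Q = [1]
  Insert 3 (step 2): P = [3] / [8];  Q = [1] / [2]
  Insert 7 (step 3): P = [3, 7] / [8];  Q = [1, 3] / [2]
  Insert 1 (step 4): P = [1, 7] / [3] / [8];  Q = [1, 3] / [2] / [4]
  Insert 2 (step 5): P = [1, 2] / [3, 7] / [8];  Q = [1, 3] / [2, 5] / [4]
  Insert 6 (step 6): P = [1, 2, 6] / [3, 7] / [8];  Q = [1, 3, 6] / [2, 5] / [4]
  Insert 5 (step 7): P = [1, 2, 5] / [3, 6] / [7] / [8];  Q = [1, 3, 6] / [2, 5] / [4] / [7]
  Insert 4 (step 8): P = [1, 2, 4] / [3, 5] / [6] / [7] / [8];  Q = [1, 3, 6] / [2, 5] / [4] / [7] / [8]
Final shape: (3, 2, 1, 1, 1).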